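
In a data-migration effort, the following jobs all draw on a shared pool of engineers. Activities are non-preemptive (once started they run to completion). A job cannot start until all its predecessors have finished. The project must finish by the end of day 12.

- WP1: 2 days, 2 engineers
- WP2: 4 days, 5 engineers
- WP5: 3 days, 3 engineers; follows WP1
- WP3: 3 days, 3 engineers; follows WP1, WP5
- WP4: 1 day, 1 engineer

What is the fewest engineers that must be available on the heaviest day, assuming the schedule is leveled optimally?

5

Early-start (WP1@1, WP2@1, WP5@3, WP3@6, WP4@1) gives peak 8: d1:8  d2:7  d3:8  d4:8  d5:3  d6:3  d7:3  d8:3  d9:0  d10:0  d11:0  d12:0.
Shift WP2→3, WP5→7, WP3→10.
Schedule WP1@1, WP2@3, WP5@7, WP3@10, WP4@1: d1:3  d2:2  d3:5  d4:5  d5:5  d6:5  d7:3  d8:3  d9:3  d10:3  d11:3  d12:3 — peak 5.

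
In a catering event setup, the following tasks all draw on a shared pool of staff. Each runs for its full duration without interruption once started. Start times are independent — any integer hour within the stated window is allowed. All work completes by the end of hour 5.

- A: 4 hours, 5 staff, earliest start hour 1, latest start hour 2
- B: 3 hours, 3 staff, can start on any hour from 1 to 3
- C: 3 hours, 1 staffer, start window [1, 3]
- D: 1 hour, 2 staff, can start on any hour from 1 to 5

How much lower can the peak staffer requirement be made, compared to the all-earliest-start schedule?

2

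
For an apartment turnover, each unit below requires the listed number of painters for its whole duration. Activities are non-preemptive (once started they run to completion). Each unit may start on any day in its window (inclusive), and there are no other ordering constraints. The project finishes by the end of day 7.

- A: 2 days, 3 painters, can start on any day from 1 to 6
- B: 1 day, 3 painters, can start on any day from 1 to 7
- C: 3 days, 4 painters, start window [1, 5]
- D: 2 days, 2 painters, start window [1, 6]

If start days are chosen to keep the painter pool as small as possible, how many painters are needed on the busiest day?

Early-start (A@1, B@1, C@1, D@1) gives peak 12: d1:12  d2:9  d3:4  d4:0  d5:0  d6:0  d7:0.
Shift B→3, C→4.
Schedule A@1, B@3, C@4, D@1: d1:5  d2:5  d3:3  d4:4  d5:4  d6:4  d7:0 — peak 5.

5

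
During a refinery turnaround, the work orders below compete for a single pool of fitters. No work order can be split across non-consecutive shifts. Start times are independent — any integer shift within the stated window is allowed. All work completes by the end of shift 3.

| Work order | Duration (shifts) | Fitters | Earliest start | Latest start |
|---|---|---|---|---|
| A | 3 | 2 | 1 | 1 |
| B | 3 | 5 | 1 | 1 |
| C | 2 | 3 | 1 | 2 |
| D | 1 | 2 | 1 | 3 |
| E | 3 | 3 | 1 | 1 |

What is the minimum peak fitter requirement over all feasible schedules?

13

Early-start (A@1, B@1, C@1, D@1, E@1) gives peak 15: s1:15  s2:13  s3:10.
Shift D→3.
Schedule A@1, B@1, C@1, D@3, E@1: s1:13  s2:13  s3:12 — peak 13.
Total fitter-shifts = 38 over 3 shifts ⇒ peak ≥ ⌈38/3⌉ = 13, so 13 is optimal.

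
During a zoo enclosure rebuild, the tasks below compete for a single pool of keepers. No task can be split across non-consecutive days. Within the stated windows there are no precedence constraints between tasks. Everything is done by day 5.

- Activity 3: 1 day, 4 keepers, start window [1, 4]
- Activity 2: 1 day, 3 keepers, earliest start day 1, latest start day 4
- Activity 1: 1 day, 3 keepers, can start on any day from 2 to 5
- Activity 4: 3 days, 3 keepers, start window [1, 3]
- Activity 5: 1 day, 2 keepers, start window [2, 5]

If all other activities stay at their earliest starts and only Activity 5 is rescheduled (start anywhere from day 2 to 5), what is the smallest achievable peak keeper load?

Activity 5@2: d1:10  d2:8  d3:3  d4:0  d5:0 → peak 10
Activity 5@3: d1:10  d2:6  d3:5  d4:0  d5:0 → peak 10
Activity 5@4: d1:10  d2:6  d3:3  d4:2  d5:0 → peak 10
Activity 5@5: d1:10  d2:6  d3:3  d4:0  d5:2 → peak 10
Best is Activity 5@2, peak 10.

10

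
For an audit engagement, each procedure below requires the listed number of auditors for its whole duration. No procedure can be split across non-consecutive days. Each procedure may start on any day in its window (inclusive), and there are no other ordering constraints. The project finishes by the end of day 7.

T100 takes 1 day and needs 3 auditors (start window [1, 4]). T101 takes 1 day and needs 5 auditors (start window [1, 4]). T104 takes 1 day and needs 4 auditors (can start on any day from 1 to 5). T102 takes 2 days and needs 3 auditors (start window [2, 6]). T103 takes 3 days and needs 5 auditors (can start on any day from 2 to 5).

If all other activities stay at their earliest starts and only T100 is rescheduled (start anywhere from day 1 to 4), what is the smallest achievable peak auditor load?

9

T100@1: d1:12  d2:8  d3:8  d4:5  d5:0  d6:0  d7:0 → peak 12
T100@2: d1:9  d2:11  d3:8  d4:5  d5:0  d6:0  d7:0 → peak 11
T100@3: d1:9  d2:8  d3:11  d4:5  d5:0  d6:0  d7:0 → peak 11
T100@4: d1:9  d2:8  d3:8  d4:8  d5:0  d6:0  d7:0 → peak 9
Best is T100@4, peak 9.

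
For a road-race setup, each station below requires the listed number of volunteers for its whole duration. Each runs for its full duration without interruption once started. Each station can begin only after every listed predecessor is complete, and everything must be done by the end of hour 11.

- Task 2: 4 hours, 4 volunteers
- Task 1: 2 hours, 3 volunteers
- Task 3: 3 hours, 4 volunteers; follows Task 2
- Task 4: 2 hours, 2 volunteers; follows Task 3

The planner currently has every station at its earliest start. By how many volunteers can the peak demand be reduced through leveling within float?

Early-start peak: h1:7  h2:7  h3:4  h4:4  h5:4  h6:4  h7:4  h8:2  h9:2  h10:0  h11:0 ⇒ 7.
Leveled (Task 2@1, Task 1@5, Task 3@7, Task 4@10): h1:4  h2:4  h3:4  h4:4  h5:3  h6:3  h7:4  h8:4  h9:4  h10:2  h11:2 ⇒ 4.
Reduction 7 − 4 = 3.

3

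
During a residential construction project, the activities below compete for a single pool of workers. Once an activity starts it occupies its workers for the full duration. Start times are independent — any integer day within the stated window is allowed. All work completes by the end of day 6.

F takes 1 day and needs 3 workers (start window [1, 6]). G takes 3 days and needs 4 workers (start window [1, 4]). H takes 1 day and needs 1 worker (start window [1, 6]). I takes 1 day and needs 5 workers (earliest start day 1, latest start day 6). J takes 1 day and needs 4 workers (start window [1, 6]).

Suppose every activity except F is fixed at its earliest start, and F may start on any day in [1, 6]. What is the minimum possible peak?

14

F@1: d1:17  d2:4  d3:4  d4:0  d5:0  d6:0 → peak 17
F@2: d1:14  d2:7  d3:4  d4:0  d5:0  d6:0 → peak 14
F@3: d1:14  d2:4  d3:7  d4:0  d5:0  d6:0 → peak 14
F@4: d1:14  d2:4  d3:4  d4:3  d5:0  d6:0 → peak 14
F@5: d1:14  d2:4  d3:4  d4:0  d5:3  d6:0 → peak 14
F@6: d1:14  d2:4  d3:4  d4:0  d5:0  d6:3 → peak 14
Best is F@2, peak 14.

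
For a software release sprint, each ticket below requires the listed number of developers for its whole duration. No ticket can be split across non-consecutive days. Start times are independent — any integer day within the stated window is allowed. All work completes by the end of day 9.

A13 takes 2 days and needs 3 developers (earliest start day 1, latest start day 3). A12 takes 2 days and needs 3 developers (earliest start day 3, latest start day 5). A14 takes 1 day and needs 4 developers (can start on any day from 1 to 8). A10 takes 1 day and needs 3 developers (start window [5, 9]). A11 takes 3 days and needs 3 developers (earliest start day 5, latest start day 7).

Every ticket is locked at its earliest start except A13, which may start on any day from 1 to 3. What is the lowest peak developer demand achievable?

A13@1: d1:7  d2:3  d3:3  d4:3  d5:6  d6:3  d7:3  d8:0  d9:0 → peak 7
A13@2: d1:4  d2:3  d3:6  d4:3  d5:6  d6:3  d7:3  d8:0  d9:0 → peak 6
A13@3: d1:4  d2:0  d3:6  d4:6  d5:6  d6:3  d7:3  d8:0  d9:0 → peak 6
Best is A13@2, peak 6.

6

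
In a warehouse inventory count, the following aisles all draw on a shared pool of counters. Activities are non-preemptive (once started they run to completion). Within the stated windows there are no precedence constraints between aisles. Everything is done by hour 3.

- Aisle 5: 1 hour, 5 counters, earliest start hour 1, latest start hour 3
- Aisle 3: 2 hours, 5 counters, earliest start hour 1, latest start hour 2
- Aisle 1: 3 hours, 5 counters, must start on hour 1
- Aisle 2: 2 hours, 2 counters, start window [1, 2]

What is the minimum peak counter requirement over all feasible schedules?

Early-start (Aisle 5@1, Aisle 3@1, Aisle 1@1, Aisle 2@1) gives peak 17: h1:17  h2:12  h3:5.
Shift Aisle 3→2.
Schedule Aisle 5@1, Aisle 3@2, Aisle 1@1, Aisle 2@1: h1:12  h2:12  h3:10 — peak 12.
Total counter-hours = 34 over 3 hours ⇒ peak ≥ ⌈34/3⌉ = 12, so 12 is optimal.

12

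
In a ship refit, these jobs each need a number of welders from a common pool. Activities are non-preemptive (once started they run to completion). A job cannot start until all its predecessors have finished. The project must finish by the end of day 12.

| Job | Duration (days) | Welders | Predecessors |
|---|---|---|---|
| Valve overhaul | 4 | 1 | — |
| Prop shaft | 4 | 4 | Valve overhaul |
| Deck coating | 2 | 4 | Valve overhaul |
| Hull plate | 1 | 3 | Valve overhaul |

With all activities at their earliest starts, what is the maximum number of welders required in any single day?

11

Early-start schedule: Valve overhaul@1, Prop shaft@5, Deck coating@5, Hull plate@5.
Load per day: day 1: 1, day 2: 1, day 3: 1, day 4: 1, day 5: 11, day 6: 8, day 7: 4, day 8: 4, day 9: 0, day 10: 0, day 11: 0, day 12: 0.
Peak is 11.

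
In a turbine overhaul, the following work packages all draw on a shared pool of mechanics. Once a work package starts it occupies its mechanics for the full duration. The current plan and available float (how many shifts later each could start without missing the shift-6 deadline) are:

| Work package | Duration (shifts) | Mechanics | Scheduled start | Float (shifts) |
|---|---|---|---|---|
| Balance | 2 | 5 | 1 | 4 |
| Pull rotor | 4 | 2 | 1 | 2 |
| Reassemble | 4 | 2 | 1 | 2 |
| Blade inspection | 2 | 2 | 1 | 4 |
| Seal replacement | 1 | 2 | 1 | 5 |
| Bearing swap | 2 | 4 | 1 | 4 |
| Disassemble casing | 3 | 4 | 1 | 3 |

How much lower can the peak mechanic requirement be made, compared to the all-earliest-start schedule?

11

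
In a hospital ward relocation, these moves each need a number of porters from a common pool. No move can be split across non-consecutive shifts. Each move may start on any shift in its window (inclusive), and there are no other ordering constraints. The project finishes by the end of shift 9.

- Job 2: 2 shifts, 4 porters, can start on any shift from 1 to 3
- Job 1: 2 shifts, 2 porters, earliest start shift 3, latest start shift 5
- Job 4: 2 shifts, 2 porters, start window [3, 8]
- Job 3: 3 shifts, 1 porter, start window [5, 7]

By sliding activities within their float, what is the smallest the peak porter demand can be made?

Schedule Job 2@1, Job 1@3, Job 4@3, Job 3@5: s1:4  s2:4  s3:4  s4:4  s5:1  s6:1  s7:1  s8:0  s9:0 — peak 4.

4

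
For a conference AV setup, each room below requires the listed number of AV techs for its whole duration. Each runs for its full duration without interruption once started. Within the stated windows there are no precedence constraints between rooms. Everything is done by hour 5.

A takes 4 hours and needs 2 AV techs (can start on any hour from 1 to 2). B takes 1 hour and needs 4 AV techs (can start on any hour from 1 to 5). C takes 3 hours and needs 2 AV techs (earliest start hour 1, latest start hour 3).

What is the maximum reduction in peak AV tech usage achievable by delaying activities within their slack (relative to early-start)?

4

Early-start peak: h1:8  h2:4  h3:4  h4:2  h5:0 ⇒ 8.
Leveled (A@1, B@5, C@1): h1:4  h2:4  h3:4  h4:2  h5:4 ⇒ 4.
Reduction 8 − 4 = 4.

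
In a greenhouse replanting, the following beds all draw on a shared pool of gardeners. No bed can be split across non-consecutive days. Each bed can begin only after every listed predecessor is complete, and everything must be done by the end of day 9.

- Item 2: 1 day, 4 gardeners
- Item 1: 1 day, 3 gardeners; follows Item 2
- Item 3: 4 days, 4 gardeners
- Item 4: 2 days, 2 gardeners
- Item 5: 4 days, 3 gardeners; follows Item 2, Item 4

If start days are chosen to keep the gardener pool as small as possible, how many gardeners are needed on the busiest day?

6

Early-start (Item 2@1, Item 1@2, Item 3@1, Item 4@1, Item 5@3) gives peak 10: d1:10  d2:9  d3:7  d4:7  d5:3  d6:3  d7:0  d8:0  d9:0.
Shift Item 1→6, Item 3→2, Item 5→6.
Schedule Item 2@1, Item 1@6, Item 3@2, Item 4@1, Item 5@6: d1:6  d2:6  d3:4  d4:4  d5:4  d6:6  d7:3  d8:3  d9:3 — peak 6.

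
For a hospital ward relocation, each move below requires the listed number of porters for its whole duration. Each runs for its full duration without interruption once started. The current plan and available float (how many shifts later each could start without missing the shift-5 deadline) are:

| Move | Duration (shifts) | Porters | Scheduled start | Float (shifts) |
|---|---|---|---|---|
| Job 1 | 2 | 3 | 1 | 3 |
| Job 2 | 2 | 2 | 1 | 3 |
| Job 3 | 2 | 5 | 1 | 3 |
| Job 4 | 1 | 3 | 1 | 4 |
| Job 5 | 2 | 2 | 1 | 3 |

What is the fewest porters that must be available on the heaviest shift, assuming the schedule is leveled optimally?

7

Early-start (Job 1@1, Job 2@1, Job 3@1, Job 4@1, Job 5@1) gives peak 15: s1:15  s2:12  s3:0  s4:0  s5:0.
Shift Job 3→3, Job 4→5.
Schedule Job 1@1, Job 2@1, Job 3@3, Job 4@5, Job 5@1: s1:7  s2:7  s3:5  s4:5  s5:3 — peak 7.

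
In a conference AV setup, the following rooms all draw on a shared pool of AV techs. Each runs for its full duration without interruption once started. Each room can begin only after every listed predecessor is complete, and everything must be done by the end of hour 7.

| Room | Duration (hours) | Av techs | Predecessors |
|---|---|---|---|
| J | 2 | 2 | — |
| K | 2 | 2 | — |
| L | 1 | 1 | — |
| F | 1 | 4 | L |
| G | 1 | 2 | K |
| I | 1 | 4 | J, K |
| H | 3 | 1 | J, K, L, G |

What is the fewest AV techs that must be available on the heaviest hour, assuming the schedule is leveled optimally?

Early-start (J@1, K@1, L@1, F@2, G@3, I@3, H@4) gives peak 8: h1:5  h2:8  h3:6  h4:1  h5:1  h6:1  h7:0.
Shift F→3, G→4, I→5, H→5.
Schedule J@1, K@1, L@1, F@3, G@4, I@5, H@5: h1:5  h2:4  h3:4  h4:2  h5:5  h6:1  h7:1 — peak 5.

5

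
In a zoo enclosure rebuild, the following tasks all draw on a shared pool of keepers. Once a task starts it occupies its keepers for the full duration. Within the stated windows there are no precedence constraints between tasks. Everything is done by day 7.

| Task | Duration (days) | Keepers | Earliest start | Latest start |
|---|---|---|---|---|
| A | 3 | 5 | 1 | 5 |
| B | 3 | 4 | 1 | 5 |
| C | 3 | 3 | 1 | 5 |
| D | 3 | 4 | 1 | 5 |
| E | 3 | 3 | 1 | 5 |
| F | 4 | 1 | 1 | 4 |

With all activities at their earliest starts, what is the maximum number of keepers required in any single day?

20

Early-start schedule: A@1, B@1, C@1, D@1, E@1, F@1.
Load per day: day 1: 20, day 2: 20, day 3: 20, day 4: 1, day 5: 0, day 6: 0, day 7: 0.
Peak is 20.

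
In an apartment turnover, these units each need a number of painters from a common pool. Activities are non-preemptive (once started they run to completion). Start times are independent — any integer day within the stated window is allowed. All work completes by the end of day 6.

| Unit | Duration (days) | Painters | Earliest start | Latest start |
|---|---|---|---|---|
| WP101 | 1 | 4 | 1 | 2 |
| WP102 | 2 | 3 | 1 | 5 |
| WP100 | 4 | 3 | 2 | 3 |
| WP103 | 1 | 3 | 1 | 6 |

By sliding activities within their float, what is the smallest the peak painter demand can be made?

6

Early-start (WP101@1, WP102@1, WP100@2, WP103@1) gives peak 10: d1:10  d2:6  d3:3  d4:3  d5:3  d6:0.
Shift WP102→2, WP103→4.
Schedule WP101@1, WP102@2, WP100@2, WP103@4: d1:4  d2:6  d3:6  d4:6  d5:3  d6:0 — peak 6.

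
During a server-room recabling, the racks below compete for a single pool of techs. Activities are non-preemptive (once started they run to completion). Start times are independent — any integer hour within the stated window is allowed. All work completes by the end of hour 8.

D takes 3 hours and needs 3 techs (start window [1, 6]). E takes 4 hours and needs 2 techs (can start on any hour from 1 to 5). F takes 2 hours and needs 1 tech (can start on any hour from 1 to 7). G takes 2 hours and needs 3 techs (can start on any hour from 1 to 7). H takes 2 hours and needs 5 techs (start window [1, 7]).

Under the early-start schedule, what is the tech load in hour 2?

At early start, hour 2 has: D, E, F, G, H.
Demand: 3 + 2 + 1 + 3 + 5 = 14.

14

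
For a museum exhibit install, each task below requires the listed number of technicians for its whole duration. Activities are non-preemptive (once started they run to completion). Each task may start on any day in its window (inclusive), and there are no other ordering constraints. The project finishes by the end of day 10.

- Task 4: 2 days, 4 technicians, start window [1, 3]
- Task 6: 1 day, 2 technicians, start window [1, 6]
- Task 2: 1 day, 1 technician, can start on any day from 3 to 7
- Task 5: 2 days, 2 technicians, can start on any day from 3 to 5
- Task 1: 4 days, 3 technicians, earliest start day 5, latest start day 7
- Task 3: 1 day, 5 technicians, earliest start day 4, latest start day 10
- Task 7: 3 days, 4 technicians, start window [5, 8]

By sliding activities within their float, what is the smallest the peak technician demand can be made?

Schedule Task 4@1, Task 6@1, Task 2@3, Task 5@3, Task 1@5, Task 3@4, Task 7@5: d1:6  d2:4  d3:3  d4:7  d5:7  d6:7  d7:7  d8:3  d9:0  d10:0 — peak 7.

7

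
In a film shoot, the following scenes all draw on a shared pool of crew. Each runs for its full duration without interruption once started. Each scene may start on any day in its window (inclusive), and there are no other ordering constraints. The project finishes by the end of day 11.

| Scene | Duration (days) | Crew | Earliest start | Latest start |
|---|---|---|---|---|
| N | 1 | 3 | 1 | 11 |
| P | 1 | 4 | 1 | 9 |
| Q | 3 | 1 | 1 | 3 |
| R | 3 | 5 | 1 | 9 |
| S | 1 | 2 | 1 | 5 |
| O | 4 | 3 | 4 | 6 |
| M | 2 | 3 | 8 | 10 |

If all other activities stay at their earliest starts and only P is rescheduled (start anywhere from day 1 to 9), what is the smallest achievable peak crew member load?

11

P@1: d1:15  d2:6  d3:6  d4:3  d5:3  d6:3  d7:3  d8:3  d9:3  d10:0  d11:0 → peak 15
P@2: d1:11  d2:10  d3:6  d4:3  d5:3  d6:3  d7:3  d8:3  d9:3  d10:0  d11:0 → peak 11
P@3: d1:11  d2:6  d3:10  d4:3  d5:3  d6:3  d7:3  d8:3  d9:3  d10:0  d11:0 → peak 11
P@4: d1:11  d2:6  d3:6  d4:7  d5:3  d6:3  d7:3  d8:3  d9:3  d10:0  d11:0 → peak 11
P@5: d1:11  d2:6  d3:6  d4:3  d5:7  d6:3  d7:3  d8:3  d9:3  d10:0  d11:0 → peak 11
P@6: d1:11  d2:6  d3:6  d4:3  d5:3  d6:7  d7:3  d8:3  d9:3  d10:0  d11:0 → peak 11
P@7: d1:11  d2:6  d3:6  d4:3  d5:3  d6:3  d7:7  d8:3  d9:3  d10:0  d11:0 → peak 11
P@8: d1:11  d2:6  d3:6  d4:3  d5:3  d6:3  d7:3  d8:7  d9:3  d10:0  d11:0 → peak 11
P@9: d1:11  d2:6  d3:6  d4:3  d5:3  d6:3  d7:3  d8:3  d9:7  d10:0  d11:0 → peak 11
Best is P@2, peak 11.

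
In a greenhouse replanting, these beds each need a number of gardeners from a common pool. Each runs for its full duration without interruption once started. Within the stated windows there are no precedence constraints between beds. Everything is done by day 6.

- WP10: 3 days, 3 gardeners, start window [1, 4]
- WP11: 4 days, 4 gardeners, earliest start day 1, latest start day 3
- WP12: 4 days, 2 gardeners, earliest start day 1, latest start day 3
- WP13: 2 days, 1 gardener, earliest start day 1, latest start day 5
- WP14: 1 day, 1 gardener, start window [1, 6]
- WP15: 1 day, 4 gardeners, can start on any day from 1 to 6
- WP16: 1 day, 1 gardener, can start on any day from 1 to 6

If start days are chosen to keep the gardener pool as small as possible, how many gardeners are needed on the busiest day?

Early-start (WP10@1, WP11@1, WP12@1, WP13@1, WP14@1, WP15@1, WP16@1) gives peak 16: d1:16  d2:10  d3:9  d4:6  d5:0  d6:0.
Shift WP13→4, WP14→4, WP15→5, WP16→4.
Schedule WP10@1, WP11@1, WP12@1, WP13@4, WP14@4, WP15@5, WP16@4: d1:9  d2:9  d3:9  d4:9  d5:5  d6:0 — peak 9.

9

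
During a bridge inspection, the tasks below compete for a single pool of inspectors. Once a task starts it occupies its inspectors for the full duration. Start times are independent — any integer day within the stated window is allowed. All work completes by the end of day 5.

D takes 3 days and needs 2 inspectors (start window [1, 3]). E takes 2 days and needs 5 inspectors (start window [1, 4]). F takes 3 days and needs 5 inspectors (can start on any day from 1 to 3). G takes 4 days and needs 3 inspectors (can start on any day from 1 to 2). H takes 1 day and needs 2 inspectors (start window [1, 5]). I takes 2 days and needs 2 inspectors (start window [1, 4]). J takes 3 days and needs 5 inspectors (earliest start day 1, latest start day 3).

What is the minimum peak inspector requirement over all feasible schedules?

Early-start (D@1, E@1, F@1, G@1, H@1, I@1, J@1) gives peak 24: d1:24  d2:22  d3:15  d4:3  d5:0.
Shift H→4, I→4, J→3.
Schedule D@1, E@1, F@1, G@1, H@4, I@4, J@3: d1:15  d2:15  d3:15  d4:12  d5:7 — peak 15.

15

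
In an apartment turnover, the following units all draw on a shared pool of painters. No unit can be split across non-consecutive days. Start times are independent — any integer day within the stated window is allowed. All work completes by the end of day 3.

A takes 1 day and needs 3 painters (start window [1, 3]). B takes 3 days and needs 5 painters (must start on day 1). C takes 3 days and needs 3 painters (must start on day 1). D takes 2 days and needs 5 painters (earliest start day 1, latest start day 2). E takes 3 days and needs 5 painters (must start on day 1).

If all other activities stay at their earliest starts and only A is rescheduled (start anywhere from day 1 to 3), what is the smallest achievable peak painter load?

A@1: d1:21  d2:18  d3:13 → peak 21
A@2: d1:18  d2:21  d3:13 → peak 21
A@3: d1:18  d2:18  d3:16 → peak 18
Best is A@3, peak 18.

18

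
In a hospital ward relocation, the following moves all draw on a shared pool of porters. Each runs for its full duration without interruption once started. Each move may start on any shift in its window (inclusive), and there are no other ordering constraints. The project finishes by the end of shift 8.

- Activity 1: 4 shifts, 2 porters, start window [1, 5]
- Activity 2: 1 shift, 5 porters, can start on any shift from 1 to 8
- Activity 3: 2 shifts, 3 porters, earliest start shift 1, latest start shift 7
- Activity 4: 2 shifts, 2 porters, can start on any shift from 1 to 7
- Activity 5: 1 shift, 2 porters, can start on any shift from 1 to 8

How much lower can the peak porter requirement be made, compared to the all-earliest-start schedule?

Early-start peak: s1:14  s2:7  s3:2  s4:2  s5:0  s6:0  s7:0  s8:0 ⇒ 14.
Leveled (Activity 1@1, Activity 2@5, Activity 3@1, Activity 4@3, Activity 5@6): s1:5  s2:5  s3:4  s4:4  s5:5  s6:2  s7:0  s8:0 ⇒ 5.
Reduction 14 − 5 = 9.

9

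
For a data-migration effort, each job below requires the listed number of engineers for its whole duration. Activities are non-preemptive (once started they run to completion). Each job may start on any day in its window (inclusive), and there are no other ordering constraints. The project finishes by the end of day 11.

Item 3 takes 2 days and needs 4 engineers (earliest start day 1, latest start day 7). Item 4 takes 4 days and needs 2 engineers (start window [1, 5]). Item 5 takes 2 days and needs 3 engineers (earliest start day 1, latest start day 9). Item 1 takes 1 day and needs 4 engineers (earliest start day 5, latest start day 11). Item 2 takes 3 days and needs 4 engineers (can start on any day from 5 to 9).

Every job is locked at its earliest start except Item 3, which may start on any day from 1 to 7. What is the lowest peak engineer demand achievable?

8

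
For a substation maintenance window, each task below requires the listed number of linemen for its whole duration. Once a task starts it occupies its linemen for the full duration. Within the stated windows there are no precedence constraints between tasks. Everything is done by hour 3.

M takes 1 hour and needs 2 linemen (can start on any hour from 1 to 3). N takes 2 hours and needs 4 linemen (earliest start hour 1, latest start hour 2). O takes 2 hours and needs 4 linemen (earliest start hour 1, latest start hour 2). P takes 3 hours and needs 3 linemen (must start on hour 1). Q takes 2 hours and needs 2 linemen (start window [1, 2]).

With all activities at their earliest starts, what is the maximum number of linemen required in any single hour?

Early-start schedule: M@1, N@1, O@1, P@1, Q@1.
Load per hour: hour 1: 15, hour 2: 13, hour 3: 3.
Peak is 15.

15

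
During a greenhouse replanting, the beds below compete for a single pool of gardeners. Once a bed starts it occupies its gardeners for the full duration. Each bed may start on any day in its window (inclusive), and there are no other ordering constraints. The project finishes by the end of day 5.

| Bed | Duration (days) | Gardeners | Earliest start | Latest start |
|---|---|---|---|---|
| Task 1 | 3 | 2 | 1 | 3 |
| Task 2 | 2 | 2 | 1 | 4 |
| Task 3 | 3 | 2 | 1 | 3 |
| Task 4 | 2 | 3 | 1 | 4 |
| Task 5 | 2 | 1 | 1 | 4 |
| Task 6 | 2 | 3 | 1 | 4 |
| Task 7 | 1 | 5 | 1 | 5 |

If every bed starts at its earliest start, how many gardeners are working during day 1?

At early start, day 1 has: Task 1, Task 2, Task 3, Task 4, Task 5, Task 6, Task 7.
Demand: 2 + 2 + 2 + 3 + 1 + 3 + 5 = 18.

18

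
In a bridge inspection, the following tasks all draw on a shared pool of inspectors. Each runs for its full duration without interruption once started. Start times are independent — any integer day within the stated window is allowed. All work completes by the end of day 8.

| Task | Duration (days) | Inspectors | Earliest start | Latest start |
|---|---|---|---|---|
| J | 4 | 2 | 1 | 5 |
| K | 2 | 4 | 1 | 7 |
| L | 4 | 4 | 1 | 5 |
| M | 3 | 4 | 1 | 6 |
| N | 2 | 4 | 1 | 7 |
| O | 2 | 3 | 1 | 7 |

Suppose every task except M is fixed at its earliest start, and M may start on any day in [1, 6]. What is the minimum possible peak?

17

M@1: d1:21  d2:21  d3:10  d4:6  d5:0  d6:0  d7:0  d8:0 → peak 21
M@2: d1:17  d2:21  d3:10  d4:10  d5:0  d6:0  d7:0  d8:0 → peak 21
M@3: d1:17  d2:17  d3:10  d4:10  d5:4  d6:0  d7:0  d8:0 → peak 17
M@4: d1:17  d2:17  d3:6  d4:10  d5:4  d6:4  d7:0  d8:0 → peak 17
M@5: d1:17  d2:17  d3:6  d4:6  d5:4  d6:4  d7:4  d8:0 → peak 17
M@6: d1:17  d2:17  d3:6  d4:6  d5:0  d6:4  d7:4  d8:4 → peak 17
Best is M@3, peak 17.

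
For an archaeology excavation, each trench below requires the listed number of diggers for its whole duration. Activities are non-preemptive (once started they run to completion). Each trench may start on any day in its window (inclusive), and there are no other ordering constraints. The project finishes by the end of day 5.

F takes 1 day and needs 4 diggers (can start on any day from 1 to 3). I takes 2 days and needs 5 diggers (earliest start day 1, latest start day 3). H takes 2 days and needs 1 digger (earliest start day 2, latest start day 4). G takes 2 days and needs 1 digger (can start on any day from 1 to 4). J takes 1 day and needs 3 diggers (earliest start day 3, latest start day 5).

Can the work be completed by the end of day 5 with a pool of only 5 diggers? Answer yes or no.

Schedule F@1, I@2, H@4, G@4, J@4: d1:4  d2:5  d3:5  d4:5  d5:2 — peak 5 ≤ 5.

yes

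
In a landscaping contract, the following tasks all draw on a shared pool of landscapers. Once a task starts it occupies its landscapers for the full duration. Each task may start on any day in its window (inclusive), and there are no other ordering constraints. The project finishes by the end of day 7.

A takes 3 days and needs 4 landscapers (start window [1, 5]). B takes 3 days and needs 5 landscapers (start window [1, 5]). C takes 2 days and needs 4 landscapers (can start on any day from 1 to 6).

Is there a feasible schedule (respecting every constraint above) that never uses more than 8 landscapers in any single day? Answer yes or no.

yes

Schedule A@1, B@4, C@1: d1:8  d2:8  d3:4  d4:5  d5:5  d6:5  d7:0 — peak 8 ≤ 8.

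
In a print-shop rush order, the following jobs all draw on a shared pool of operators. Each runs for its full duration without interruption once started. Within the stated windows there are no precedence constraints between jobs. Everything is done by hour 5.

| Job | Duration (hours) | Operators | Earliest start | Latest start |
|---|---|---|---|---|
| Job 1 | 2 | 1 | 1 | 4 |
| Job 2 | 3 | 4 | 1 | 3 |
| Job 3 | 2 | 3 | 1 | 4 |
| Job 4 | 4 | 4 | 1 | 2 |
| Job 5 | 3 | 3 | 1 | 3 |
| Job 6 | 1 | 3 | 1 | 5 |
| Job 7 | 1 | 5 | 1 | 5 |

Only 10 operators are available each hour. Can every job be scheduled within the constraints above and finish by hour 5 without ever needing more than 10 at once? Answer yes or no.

no

Total operator-hours = 53; over 5 hours the average is 53/5 > 10, so some hour must exceed 10.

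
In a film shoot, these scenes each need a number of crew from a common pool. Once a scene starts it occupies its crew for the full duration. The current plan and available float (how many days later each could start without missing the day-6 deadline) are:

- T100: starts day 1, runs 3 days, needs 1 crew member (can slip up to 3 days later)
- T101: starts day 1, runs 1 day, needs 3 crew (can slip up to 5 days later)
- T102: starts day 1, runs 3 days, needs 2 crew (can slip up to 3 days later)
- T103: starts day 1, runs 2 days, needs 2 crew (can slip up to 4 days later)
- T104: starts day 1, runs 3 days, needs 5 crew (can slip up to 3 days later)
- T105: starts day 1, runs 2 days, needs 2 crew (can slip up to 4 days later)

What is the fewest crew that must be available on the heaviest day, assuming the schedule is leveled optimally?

6

Early-start (T100@1, T101@1, T102@1, T103@1, T104@1, T105@1) gives peak 15: d1:15  d2:12  d3:8  d4:0  d5:0  d6:0.
Shift T101→4, T102→4, T103→5, T105→5.
Schedule T100@1, T101@4, T102@4, T103@5, T104@1, T105@5: d1:6  d2:6  d3:6  d4:5  d5:6  d6:6 — peak 6.
Total crew member-days = 35 over 6 days ⇒ peak ≥ ⌈35/6⌉ = 6, so 6 is optimal.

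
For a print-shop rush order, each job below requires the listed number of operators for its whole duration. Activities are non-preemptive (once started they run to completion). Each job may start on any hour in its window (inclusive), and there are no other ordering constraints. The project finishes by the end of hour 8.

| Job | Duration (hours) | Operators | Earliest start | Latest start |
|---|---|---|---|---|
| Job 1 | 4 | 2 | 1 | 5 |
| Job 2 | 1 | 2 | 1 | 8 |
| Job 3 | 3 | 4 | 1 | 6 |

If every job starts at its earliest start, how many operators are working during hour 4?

At early start, hour 4 has: Job 1.
Demand: 2 = 2.

2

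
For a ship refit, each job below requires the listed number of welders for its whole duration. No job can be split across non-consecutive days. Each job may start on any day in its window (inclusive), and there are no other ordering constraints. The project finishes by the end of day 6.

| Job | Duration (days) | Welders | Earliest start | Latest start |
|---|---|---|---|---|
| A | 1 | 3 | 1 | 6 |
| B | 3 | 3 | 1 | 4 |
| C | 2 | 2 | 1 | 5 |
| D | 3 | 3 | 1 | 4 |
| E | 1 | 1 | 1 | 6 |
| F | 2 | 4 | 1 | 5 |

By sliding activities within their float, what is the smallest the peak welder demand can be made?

Early-start (A@1, B@1, C@1, D@1, E@1, F@1) gives peak 16: d1:16  d2:12  d3:6  d4:0  d5:0  d6:0.
Shift C→4, D→2, E→4, F→5.
Schedule A@1, B@1, C@4, D@2, E@4, F@5: d1:6  d2:6  d3:6  d4:6  d5:6  d6:4 — peak 6.
Total welder-days = 34 over 6 days ⇒ peak ≥ ⌈34/6⌉ = 6, so 6 is optimal.

6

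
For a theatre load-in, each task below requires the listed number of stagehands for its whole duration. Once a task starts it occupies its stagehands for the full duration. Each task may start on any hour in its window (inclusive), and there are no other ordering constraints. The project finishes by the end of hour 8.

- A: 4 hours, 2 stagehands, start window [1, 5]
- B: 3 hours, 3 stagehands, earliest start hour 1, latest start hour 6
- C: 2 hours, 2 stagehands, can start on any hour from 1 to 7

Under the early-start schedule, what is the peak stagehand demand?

Early-start schedule: A@1, B@1, C@1.
Load per hour: hour 1: 7, hour 2: 7, hour 3: 5, hour 4: 2, hour 5: 0, hour 6: 0, hour 7: 0, hour 8: 0.
Peak is 7.

7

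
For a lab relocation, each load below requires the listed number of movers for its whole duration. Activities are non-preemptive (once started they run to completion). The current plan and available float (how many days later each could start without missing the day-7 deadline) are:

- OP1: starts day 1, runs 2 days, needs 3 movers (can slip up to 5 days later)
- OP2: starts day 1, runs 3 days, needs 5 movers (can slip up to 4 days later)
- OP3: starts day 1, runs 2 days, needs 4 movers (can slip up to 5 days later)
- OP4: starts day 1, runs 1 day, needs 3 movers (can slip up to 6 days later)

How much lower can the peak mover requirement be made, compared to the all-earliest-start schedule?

Early-start peak: d1:15  d2:12  d3:5  d4:0  d5:0  d6:0  d7:0 ⇒ 15.
Leveled (OP1@1, OP2@3, OP3@6, OP4@1): d1:6  d2:3  d3:5  d4:5  d5:5  d6:4  d7:4 ⇒ 6.
Reduction 15 − 6 = 9.

9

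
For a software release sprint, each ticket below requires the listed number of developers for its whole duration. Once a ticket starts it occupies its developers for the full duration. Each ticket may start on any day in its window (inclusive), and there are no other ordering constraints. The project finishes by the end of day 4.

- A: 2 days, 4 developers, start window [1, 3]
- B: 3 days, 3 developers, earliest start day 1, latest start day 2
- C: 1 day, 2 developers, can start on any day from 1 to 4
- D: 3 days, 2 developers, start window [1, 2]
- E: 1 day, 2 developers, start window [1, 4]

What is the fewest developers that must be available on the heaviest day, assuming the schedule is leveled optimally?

9

Early-start (A@1, B@1, C@1, D@1, E@1) gives peak 13: d1:13  d2:9  d3:5  d4:0.
Shift D→2, E→3.
Schedule A@1, B@1, C@1, D@2, E@3: d1:9  d2:9  d3:7  d4:2 — peak 9.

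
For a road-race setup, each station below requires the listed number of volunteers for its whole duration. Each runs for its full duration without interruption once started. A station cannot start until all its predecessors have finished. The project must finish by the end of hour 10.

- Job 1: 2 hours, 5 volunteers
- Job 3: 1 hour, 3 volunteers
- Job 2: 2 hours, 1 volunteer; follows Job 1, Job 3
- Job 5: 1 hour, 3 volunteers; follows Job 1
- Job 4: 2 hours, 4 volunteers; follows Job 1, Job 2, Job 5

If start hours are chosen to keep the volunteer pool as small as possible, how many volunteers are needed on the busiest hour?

5

Early-start (Job 1@1, Job 3@1, Job 2@3, Job 5@3, Job 4@5) gives peak 8: h1:8  h2:5  h3:4  h4:1  h5:4  h6:4  h7:0  h8:0  h9:0  h10:0.
Shift Job 3→3, Job 2→4, Job 5→4, Job 4→6.
Schedule Job 1@1, Job 3@3, Job 2@4, Job 5@4, Job 4@6: h1:5  h2:5  h3:3  h4:4  h5:1  h6:4  h7:4  h8:0  h9:0  h10:0 — peak 5.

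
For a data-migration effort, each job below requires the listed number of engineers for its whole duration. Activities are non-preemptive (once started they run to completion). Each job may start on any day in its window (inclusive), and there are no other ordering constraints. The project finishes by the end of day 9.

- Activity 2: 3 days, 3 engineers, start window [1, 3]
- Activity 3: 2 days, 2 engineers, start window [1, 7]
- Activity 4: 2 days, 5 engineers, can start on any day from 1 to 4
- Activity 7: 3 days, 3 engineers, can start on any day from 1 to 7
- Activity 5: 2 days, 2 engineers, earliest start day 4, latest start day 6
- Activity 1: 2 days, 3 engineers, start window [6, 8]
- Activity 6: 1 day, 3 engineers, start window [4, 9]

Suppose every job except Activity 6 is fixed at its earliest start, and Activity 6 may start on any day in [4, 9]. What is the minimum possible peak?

Activity 6@4: d1:13  d2:13  d3:6  d4:5  d5:2  d6:3  d7:3  d8:0  d9:0 → peak 13
Activity 6@5: d1:13  d2:13  d3:6  d4:2  d5:5  d6:3  d7:3  d8:0  d9:0 → peak 13
Activity 6@6: d1:13  d2:13  d3:6  d4:2  d5:2  d6:6  d7:3  d8:0  d9:0 → peak 13
Activity 6@7: d1:13  d2:13  d3:6  d4:2  d5:2  d6:3  d7:6  d8:0  d9:0 → peak 13
Activity 6@8: d1:13  d2:13  d3:6  d4:2  d5:2  d6:3  d7:3  d8:3  d9:0 → peak 13
Activity 6@9: d1:13  d2:13  d3:6  d4:2  d5:2  d6:3  d7:3  d8:0  d9:3 → peak 13
Best is Activity 6@4, peak 13.

13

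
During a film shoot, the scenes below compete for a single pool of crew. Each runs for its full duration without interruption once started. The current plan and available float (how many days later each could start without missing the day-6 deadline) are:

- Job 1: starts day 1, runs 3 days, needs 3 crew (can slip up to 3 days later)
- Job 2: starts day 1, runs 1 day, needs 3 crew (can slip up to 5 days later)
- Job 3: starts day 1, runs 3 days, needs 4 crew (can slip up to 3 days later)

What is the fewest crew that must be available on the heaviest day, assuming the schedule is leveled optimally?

Early-start (Job 1@1, Job 2@1, Job 3@1) gives peak 10: d1:10  d2:7  d3:7  d4:0  d5:0  d6:0.
Shift Job 3→4.
Schedule Job 1@1, Job 2@1, Job 3@4: d1:6  d2:3  d3:3  d4:4  d5:4  d6:4 — peak 6.

6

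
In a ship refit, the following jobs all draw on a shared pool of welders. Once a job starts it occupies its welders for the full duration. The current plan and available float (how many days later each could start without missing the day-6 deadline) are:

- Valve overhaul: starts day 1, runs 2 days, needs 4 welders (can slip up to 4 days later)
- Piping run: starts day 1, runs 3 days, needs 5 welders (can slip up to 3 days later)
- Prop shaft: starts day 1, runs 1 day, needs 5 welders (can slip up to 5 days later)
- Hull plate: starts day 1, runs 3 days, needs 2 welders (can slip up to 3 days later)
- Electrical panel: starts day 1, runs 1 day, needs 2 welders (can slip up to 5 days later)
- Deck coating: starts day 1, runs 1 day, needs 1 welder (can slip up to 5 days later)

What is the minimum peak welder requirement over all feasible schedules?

7

Early-start (Valve overhaul@1, Piping run@1, Prop shaft@1, Hull plate@1, Electrical panel@1, Deck coating@1) gives peak 19: d1:19  d2:11  d3:7  d4:0  d5:0  d6:0.
Shift Piping run→3, Prop shaft→6, Electrical panel→4.
Schedule Valve overhaul@1, Piping run@3, Prop shaft@6, Hull plate@1, Electrical panel@4, Deck coating@1: d1:7  d2:6  d3:7  d4:7  d5:5  d6:5 — peak 7.
Total welder-days = 37 over 6 days ⇒ peak ≥ ⌈37/6⌉ = 7, so 7 is optimal.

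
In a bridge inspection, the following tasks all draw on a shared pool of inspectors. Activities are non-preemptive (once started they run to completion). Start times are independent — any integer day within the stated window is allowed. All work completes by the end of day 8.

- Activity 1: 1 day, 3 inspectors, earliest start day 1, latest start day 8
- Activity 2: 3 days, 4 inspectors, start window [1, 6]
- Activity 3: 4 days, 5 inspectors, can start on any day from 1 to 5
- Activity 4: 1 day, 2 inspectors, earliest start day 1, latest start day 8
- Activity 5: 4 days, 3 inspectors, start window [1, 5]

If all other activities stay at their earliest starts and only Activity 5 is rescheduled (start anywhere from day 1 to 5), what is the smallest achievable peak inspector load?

14

Activity 5@1: d1:17  d2:12  d3:12  d4:8  d5:0  d6:0  d7:0  d8:0 → peak 17
Activity 5@2: d1:14  d2:12  d3:12  d4:8  d5:3  d6:0  d7:0  d8:0 → peak 14
Activity 5@3: d1:14  d2:9  d3:12  d4:8  d5:3  d6:3  d7:0  d8:0 → peak 14
Activity 5@4: d1:14  d2:9  d3:9  d4:8  d5:3  d6:3  d7:3  d8:0 → peak 14
Activity 5@5: d1:14  d2:9  d3:9  d4:5  d5:3  d6:3  d7:3  d8:3 → peak 14
Best is Activity 5@2, peak 14.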